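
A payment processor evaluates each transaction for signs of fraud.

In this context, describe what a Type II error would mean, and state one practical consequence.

A Type II error would mean concluding that the transaction is legitimate (or at least failing to establish that the transaction is fraudulent) when in fact the transaction is fraudulent. Consequence: a fraudulent charge goes through and the bank absorbs the loss.

With the conventional null hypothesis that the transaction is legitimate:
A Type II error is failing to reject H₀ when H₀ is false.
Here that means approving the transaction when actually the transaction is fraudulent.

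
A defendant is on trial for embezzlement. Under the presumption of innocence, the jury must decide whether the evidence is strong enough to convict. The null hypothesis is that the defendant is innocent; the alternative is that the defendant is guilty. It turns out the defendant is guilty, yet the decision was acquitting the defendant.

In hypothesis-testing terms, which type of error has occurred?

'Acquitting the defendant' corresponds to failing to reject H₀.
H₀ was not rejected but H₀ is false — a Type II error (false negative).

Type II error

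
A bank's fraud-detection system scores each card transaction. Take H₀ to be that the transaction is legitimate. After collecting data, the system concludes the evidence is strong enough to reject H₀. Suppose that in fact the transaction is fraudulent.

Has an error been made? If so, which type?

Neither — the decision is correct.

The test rejected a false H₀ — the decision matches the true state.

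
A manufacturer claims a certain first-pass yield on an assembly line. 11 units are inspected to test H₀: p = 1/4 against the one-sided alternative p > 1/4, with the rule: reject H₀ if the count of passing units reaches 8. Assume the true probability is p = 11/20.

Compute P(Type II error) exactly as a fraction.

β = P(fail to reject H₀ | Ha true) = P(S ≤ 7 | p = 11/20), S ~ Binomial(11, 11/20).
Equivalently, β = 1 − P(S ≥ 8) = 828290341647/1024000000000.

828290341647/1024000000000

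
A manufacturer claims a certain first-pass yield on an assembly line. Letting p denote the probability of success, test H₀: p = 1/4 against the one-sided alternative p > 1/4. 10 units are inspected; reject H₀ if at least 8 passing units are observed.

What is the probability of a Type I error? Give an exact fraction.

109/262144

Under H₀, S ~ Binomial(10, 1/4), and α = P(S ≥ 8).
P(S ≥ 8) = Σ_{j=8}^{10} C(10,j)·(1/4)^j·(3/4)^{10-j} = 109/262144.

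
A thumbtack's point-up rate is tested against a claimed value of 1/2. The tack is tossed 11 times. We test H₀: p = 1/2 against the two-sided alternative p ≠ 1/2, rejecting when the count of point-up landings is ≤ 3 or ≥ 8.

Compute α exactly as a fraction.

29/128

Under H₀, Y ~ Binomial(11, 1/2); α is the probability of landing in either tail, P(Y ≤ 3) + P(Y ≥ 8).
The two tails are symmetric, so α = 2·(1 + 11 + 55 + 165)/2^11 = 464/2048 = 29/128.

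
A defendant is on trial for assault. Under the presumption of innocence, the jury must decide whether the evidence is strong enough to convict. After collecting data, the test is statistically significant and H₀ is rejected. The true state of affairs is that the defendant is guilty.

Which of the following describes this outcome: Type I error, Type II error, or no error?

No error (correct decision).

The conventional null hypothesis here is that the defendant is innocent.
The test rejected a false H₀ — the decision matches the true state.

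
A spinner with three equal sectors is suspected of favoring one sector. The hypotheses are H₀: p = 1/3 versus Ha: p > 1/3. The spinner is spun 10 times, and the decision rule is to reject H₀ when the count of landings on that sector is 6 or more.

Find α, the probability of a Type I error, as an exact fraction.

1507/19683

α = P(reject H₀ | H₀ true) = P(S ≥ 6 | p = 1/3), with S ~ Binomial(10, 1/3).
Adding the binomial terms for j = 6 through 10 with p = 1/3 yields 1507/19683.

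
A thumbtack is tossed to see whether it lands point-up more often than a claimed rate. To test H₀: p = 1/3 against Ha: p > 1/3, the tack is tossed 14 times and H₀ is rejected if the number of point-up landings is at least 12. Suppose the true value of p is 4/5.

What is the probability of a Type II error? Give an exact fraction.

3368829417/6103515625

β = P(fail to reject H₀ | Ha true) = P(Y ≤ 11 | p = 4/5), Y ~ Binomial(14, 4/5).
Equivalently, β = 1 − P(Y ≥ 12) = 3368829417/6103515625.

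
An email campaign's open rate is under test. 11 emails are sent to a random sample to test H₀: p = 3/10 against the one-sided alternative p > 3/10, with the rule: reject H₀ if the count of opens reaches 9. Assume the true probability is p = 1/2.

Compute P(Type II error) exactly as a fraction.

1981/2048

A Type II error is failing to reject when Ha holds: with p = 1/2, β = P(K ≤ 8).
Summing C(11,j)·(1/2)^j·(1/2)^{11-j} for j = 0..8 gives 1981/2048.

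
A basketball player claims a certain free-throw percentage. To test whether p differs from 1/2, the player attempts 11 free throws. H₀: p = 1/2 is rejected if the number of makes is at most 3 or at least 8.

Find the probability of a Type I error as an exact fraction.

Under H₀, Y ~ Binomial(11, 1/2); α is the probability of landing in either tail, P(Y ≤ 3) + P(Y ≥ 8).
By symmetry, α = 2·P(Y ≤ 3) = 2·(1 + 11 + 55 + 165)/2048 = 464/2048 = 29/128.

29/128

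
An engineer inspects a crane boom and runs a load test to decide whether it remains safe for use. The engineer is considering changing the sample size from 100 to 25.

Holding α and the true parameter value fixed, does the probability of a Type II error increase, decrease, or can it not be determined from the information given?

It increases.

A smaller sample increases the standard error, so the sampling distributions under H₀ and Ha overlap more.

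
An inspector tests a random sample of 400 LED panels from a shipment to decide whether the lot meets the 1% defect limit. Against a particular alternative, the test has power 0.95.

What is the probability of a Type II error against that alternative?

Power = 1 − β, so β = 1 − 0.95 = 0.05.

0.05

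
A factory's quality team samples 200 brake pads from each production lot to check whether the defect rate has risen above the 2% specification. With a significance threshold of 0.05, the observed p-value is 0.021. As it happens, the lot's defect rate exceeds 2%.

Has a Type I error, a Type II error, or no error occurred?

No error (correct decision).

The conventional null hypothesis is that the lot's defect rate is 2% (within specification).
Since p = 0.021 < α = 0.05, H₀ is rejected.
H₀ is false (actually the lot's defect rate exceeds 2%).
The decision matches the true state — no error.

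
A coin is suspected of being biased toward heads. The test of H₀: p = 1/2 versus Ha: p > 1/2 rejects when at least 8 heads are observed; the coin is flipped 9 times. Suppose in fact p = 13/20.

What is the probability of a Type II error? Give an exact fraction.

A Type II error is failing to reject when Ha holds: with p = 13/20, β = P(Y ≤ 7).
Equivalently, β = 1 − P(Y ≥ 8) = 112501116301/128000000000.

112501116301/128000000000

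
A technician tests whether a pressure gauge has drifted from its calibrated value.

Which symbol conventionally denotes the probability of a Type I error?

α

P(Type I error) = P(reject H₀ | H₀ true) = α, the significance level.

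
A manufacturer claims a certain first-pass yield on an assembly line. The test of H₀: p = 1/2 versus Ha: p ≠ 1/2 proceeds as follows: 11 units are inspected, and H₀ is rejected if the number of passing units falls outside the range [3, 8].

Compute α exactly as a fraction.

The significance level is the null-hypothesis probability of the rejection region {≤2} ∪ {≥9}.
By symmetry, α = 2·P(X ≤ 2) = 2·(1 + 11 + 55)/2048 = 134/2048 = 67/1024.

67/1024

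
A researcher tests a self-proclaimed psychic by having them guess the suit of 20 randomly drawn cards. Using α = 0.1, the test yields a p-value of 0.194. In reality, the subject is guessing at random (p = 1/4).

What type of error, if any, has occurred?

The conventional null hypothesis is that the subject is guessing at random (p = 1/4).
Since p = 0.194 ≥ α = 0.1, H₀ is not rejected.
H₀ is true (actually the subject is guessing at random (p = 1/4)).
The decision matches the true state — no error.

No error (correct decision).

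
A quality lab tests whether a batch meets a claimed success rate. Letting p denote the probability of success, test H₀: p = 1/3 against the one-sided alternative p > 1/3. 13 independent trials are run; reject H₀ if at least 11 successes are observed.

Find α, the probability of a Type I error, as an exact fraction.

113/531441

α = P(reject H₀ | H₀ true) = P(X ≥ 11 | p = 1/3), with X ~ Binomial(13, 1/3).
Adding the binomial terms for j = 11 through 13 with p = 1/3 yields 113/531441.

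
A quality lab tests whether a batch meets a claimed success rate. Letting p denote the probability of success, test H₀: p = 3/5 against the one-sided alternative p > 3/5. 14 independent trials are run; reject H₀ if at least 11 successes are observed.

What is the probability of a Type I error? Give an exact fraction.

Under H₀, Y ~ Binomial(14, 3/5), and α = P(Y ≥ 11).
P(Y ≥ 11) = Σ_{j=11}^{14} C(14,j)·(3/5)^j·(2/5)^{14-j} = 758720601/6103515625.

758720601/6103515625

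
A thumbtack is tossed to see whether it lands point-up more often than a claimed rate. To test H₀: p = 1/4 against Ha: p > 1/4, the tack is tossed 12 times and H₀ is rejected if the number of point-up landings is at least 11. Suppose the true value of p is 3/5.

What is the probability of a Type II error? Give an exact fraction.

239357656/244140625

Under the alternative p = 3/5, Y ~ Binomial(12, 3/5); β is the probability the test does not reject, P(Y < 11).
Summing C(12,j)·(3/5)^j·(2/5)^{12-j} for j = 0..10 gives 239357656/244140625.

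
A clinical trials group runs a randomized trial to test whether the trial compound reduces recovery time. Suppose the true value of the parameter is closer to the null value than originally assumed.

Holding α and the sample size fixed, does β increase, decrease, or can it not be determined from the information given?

A smaller departure from H₀ means the test statistic under Ha is distributed closer to where it would be under H₀; rejection becomes less likely.

It increases.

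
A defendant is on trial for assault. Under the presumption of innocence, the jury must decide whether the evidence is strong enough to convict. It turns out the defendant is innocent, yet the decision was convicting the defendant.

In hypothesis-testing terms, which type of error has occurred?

Type I error

The null hypothesis here is that the defendant is innocent.
'Convicting the defendant' corresponds to rejecting H₀.
H₀ was rejected but H₀ is true — a Type I error (false positive).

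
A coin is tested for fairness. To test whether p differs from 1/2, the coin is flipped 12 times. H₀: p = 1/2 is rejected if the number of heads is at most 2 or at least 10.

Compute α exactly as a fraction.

79/2048

The significance level is the null-hypothesis probability of the rejection region {≤2} ∪ {≥10}.
Each tail has probability (1 + 12 + 66)/4096; doubling gives α = 158/4096 = 79/2048.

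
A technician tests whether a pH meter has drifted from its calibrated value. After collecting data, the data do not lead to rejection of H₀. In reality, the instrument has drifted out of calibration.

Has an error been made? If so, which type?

The conventional null hypothesis here is that the instrument is correctly calibrated.
H₀ was not rejected, but H₀ is actually false.
Failing to reject a false null hypothesis is a Type II error (false negative).

Type II error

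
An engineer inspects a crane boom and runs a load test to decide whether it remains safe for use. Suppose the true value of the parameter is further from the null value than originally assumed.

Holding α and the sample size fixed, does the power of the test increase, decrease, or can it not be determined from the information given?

It increases.

The further the true parameter sits from the null value, the more of the Ha sampling distribution falls in the rejection region.
Since power = 1 − β and β decreases, power increases.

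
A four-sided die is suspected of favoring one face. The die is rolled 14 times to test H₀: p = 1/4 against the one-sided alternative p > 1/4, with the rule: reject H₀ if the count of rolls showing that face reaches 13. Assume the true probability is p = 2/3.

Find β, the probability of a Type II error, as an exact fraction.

β = P(fail to reject H₀ | Ha true) = P(Y ≤ 12 | p = 2/3), Y ~ Binomial(14, 2/3).
Equivalently, β = 1 − P(Y ≥ 13) = 4651897/4782969.

4651897/4782969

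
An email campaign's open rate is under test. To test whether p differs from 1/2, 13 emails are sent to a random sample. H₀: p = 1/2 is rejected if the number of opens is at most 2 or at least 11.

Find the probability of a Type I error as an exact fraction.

The significance level is the null-hypothesis probability of the rejection region {≤2} ∪ {≥11}.
By symmetry, α = 2·P(S ≤ 2) = 2·(1 + 13 + 78)/8192 = 184/8192 = 23/1024.

23/1024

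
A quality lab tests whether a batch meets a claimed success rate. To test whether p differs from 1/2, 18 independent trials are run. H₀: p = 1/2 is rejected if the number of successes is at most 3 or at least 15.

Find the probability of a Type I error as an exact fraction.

247/32768

Under H₀, S ~ Binomial(18, 1/2); α is the probability of landing in either tail, P(S ≤ 3) + P(S ≥ 15).
By symmetry, α = 2·P(S ≤ 3) = 2·(1 + 18 + 153 + 816)/262144 = 1976/262144 = 247/32768.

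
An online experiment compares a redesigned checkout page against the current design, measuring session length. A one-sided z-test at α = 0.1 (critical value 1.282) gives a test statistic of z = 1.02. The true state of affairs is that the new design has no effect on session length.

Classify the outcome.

The conventional null hypothesis is that the new design has no effect on session length.
Since z = 1.02 ≤ z* = 1.282, H₀ is not rejected.
H₀ is true (actually the new design has no effect on session length).
The decision matches the true state — no error.

No error (correct decision).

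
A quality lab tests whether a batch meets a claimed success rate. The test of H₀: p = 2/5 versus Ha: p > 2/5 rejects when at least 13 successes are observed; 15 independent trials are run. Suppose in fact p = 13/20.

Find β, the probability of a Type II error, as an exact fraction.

30745097163070342213/32768000000000000000

Under the alternative p = 13/20, S ~ Binomial(15, 13/20); β is the probability the test does not reject, P(S < 13).
Adding the binomial probabilities P(S=0)+…+P(S=12) at p = 13/20 gives 30745097163070342213/32768000000000000000.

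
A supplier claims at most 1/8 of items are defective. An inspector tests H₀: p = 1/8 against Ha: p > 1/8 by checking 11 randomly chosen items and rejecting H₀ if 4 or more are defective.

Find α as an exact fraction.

The significance level is the probability, assuming p = 1/8, of seeing 4 or more defectives in 11 draws.
α = 1 − P(K ≤ 3) = 1 − 1031899379/1073741824 = 41842445/1073741824.

41842445/1073741824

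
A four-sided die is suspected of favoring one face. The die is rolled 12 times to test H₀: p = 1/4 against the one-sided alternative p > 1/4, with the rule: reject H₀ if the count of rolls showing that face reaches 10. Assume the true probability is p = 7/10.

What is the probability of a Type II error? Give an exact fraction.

149436930429/200000000000

Under the alternative p = 7/10, K ~ Binomial(12, 7/10); β is the probability the test does not reject, P(K < 10).
Equivalently, β = 1 − P(K ≥ 10) = 149436930429/200000000000.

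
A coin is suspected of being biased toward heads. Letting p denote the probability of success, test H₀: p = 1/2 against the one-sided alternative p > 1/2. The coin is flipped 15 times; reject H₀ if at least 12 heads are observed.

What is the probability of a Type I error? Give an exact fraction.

9/512

Under H₀, X ~ Binomial(15, 1/2), and α = P(X ≥ 12).
Summing the upper tail: (455 + 105 + 15 + 1) / 2^15 = 576/32768 = 9/512.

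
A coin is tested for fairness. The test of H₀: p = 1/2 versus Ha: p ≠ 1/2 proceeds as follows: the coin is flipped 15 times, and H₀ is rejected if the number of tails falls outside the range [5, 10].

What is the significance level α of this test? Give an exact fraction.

1941/16384

The significance level is the null-hypothesis probability of the rejection region {≤4} ∪ {≥11}.
The two tails are symmetric, so α = 2·(1 + 15 + 105 + 455 + 1365)/2^15 = 3882/32768 = 1941/16384.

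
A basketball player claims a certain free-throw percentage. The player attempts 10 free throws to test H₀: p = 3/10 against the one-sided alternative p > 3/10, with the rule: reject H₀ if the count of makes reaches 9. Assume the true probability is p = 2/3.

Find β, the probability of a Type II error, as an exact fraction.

Under the alternative p = 2/3, Y ~ Binomial(10, 2/3); β is the probability the test does not reject, P(Y < 9).
Summing C(10,j)·(2/3)^j·(1/3)^{10-j} for j = 0..8 gives 17635/19683.

17635/19683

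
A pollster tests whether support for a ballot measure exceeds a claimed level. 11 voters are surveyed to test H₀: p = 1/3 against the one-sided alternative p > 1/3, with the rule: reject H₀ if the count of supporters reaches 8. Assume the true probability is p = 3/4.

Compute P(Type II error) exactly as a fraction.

A Type II error is failing to reject when Ha holds: with p = 3/4, β = P(Y ≤ 7).
Adding the binomial probabilities P(Y=0)+…+P(Y=7) at p = 3/4 gives 150311/524288.

150311/524288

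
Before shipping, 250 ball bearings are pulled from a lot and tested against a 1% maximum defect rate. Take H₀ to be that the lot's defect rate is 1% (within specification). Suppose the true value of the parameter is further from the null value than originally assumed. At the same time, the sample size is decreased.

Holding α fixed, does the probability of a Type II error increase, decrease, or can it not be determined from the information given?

Cannot be determined from the information given.

The first change alone would make β decrease; the second alone would make β increase. Which effect dominates depends on the magnitudes, which are not given.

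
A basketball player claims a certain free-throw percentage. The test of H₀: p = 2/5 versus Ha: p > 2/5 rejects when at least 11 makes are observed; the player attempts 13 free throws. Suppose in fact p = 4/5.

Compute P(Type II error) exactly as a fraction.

Under the alternative p = 4/5, Y ~ Binomial(13, 4/5); β is the probability the test does not reject, P(Y < 11).
Equivalently, β = 1 − P(Y ≥ 11) = 608334741/1220703125.

608334741/1220703125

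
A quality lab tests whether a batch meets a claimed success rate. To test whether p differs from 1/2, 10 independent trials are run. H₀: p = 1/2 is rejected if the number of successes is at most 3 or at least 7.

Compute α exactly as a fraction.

11/32

Under H₀, S ~ Binomial(10, 1/2); α is the probability of landing in either tail, P(S ≤ 3) + P(S ≥ 7).
By symmetry, α = 2·P(S ≤ 3) = 2·(1 + 10 + 45 + 120)/1024 = 352/1024 = 11/32.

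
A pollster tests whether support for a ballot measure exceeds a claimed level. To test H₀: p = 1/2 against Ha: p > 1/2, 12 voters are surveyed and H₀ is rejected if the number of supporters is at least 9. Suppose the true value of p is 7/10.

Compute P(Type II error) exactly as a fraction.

Under the alternative p = 7/10, S ~ Binomial(12, 7/10); β is the probability the test does not reject, P(S < 9).
Summing C(12,j)·(7/10)^j·(3/10)^{12-j} for j = 0..8 gives 101496845313/200000000000.

101496845313/200000000000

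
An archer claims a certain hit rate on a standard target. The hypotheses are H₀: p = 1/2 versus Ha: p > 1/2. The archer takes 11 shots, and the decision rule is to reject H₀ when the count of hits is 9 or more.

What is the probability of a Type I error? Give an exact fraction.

Under H₀, X ~ Binomial(11, 1/2), and α = P(X ≥ 9).
That's C(11,9) + C(11,10) + C(11,11) over 2^11, i.e. (55 + 11 + 1)/2048 = 67/2048.

67/2048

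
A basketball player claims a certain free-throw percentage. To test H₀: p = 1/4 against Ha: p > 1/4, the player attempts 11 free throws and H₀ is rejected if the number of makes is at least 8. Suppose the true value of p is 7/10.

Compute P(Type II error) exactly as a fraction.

A Type II error is failing to reject when Ha holds: with p = 7/10, β = P(K ≤ 7).
Summing C(11,j)·(7/10)^j·(3/10)^{11-j} for j = 0..7 gives 1076094153/2500000000.

1076094153/2500000000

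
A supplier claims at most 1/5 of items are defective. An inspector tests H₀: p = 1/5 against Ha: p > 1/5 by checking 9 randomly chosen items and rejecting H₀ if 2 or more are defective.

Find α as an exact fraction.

The significance level is the probability, assuming p = 1/5, of seeing 2 or more defectives in 9 draws.
Computing the lower-tail complement: 1 − 851968/1953125 = 1101157/1953125.

1101157/1953125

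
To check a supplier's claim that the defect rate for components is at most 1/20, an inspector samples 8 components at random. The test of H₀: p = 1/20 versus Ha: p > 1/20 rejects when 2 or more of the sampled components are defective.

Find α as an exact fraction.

Under H₀, Y ~ Binomial(8, 1/20); the Type I error rate is P(Y ≥ 2).
α = 1 − P(Y ≤ 1) = 1 − 24134536953/25600000000 = 1465463047/25600000000.

1465463047/25600000000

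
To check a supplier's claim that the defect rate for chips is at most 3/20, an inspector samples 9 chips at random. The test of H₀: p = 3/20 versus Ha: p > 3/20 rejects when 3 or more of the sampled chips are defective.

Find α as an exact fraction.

The significance level is the probability, assuming p = 3/20, of seeing 3 or more defectives in 9 draws.
Computing the lower-tail complement: 1 − 27492691091/32000000000 = 4507308909/32000000000.

4507308909/32000000000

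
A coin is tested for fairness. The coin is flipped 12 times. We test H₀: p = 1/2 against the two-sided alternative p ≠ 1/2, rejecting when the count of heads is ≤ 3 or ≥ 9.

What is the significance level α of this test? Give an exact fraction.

α = P(Y ≤ 3 or Y ≥ 9 | p = 1/2), Y ~ Binomial(12, 1/2).
The two tails are symmetric, so α = 2·(1 + 12 + 66 + 220)/2^12 = 598/4096 = 299/2048.

299/2048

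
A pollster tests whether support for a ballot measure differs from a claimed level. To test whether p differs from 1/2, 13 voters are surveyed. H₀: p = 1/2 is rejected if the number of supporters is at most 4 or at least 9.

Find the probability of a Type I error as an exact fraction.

The significance level is the null-hypothesis probability of the rejection region {≤4} ∪ {≥9}.
Each tail has probability (1 + 13 + 78 + 286 + 715)/8192; doubling gives α = 2186/8192 = 1093/4096.

1093/4096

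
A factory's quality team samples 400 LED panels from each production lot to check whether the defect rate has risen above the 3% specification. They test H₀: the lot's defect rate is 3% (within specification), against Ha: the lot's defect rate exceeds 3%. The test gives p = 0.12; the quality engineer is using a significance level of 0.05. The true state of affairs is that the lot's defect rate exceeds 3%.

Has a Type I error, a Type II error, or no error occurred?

Type II error

Since p = 0.12 ≥ α = 0.05, H₀ is not rejected.
H₀ is false (actually the lot's defect rate exceeds 3%).
Failing to reject a false H₀ is a Type II error.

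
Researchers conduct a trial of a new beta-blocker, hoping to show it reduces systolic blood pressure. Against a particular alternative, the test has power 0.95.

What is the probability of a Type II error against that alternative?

0.05

Power = 1 − β, so β = 1 − 0.95 = 0.05.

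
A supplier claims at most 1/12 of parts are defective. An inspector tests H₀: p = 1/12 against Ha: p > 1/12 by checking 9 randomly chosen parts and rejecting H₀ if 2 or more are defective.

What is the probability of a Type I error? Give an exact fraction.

218150683/1289945088

α = P(reject H₀ | H₀ true) = P(X ≥ 2 | p = 1/12), X ~ Binomial(9, 1/12).
Computing the lower-tail complement: 1 − 1071794405/1289945088 = 218150683/1289945088.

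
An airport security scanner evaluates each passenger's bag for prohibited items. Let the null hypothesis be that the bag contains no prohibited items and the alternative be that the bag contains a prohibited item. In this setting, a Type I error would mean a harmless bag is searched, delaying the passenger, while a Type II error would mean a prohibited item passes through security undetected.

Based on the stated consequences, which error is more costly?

Type II error

The Type II consequence (a prohibited item passes through security undetected) is more severe than the Type I consequence (a harmless bag is searched, delaying the passenger).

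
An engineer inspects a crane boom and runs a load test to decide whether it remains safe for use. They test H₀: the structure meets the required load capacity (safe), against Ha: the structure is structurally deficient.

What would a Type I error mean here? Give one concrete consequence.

A Type I error would mean concluding that the structure is structurally deficient when in fact the structure meets the required load capacity (safe). Consequence: a sound structure is closed unnecessarily, at significant cost and disruption.

A Type I error is rejecting H₀ when H₀ is true.
Here that means closing the structure for repairs when actually the structure meets the required load capacity (safe).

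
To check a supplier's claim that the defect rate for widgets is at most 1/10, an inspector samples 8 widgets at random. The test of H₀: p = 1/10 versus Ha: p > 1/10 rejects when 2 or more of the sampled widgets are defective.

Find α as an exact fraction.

18689527/100000000

α = P(reject H₀ | H₀ true) = P(K ≥ 2 | p = 1/10), K ~ Binomial(8, 1/10).
Computing the lower-tail complement: 1 − 81310473/100000000 = 18689527/100000000.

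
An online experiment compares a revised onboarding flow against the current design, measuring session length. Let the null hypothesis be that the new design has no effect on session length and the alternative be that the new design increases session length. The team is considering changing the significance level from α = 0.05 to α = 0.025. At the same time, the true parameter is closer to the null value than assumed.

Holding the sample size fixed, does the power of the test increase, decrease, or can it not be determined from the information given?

It decreases.

Lowering α raises the bar for rejection; under Ha, the test now fails to reject on outcomes it previously would have rejected. A smaller true effect puts the Ha sampling distribution closer to H₀, so more of it falls in the non-rejection region. Both changes push β in the same direction.
Since power = 1 − β and β increases, power decreases.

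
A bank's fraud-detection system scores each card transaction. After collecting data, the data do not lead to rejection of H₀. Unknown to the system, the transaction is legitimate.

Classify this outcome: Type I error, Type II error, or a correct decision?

The conventional null hypothesis here is that the transaction is legitimate.
The test retained a true H₀ — the decision matches the true state.

No error (correct decision).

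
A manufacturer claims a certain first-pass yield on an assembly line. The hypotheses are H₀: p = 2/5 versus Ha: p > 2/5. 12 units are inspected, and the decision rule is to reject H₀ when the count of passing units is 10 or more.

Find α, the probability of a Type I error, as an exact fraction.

137216/48828125

Under H₀, S ~ Binomial(12, 2/5), and α = P(S ≥ 10).
Adding the binomial terms for j = 10 through 12 with p = 2/5 yields 137216/48828125.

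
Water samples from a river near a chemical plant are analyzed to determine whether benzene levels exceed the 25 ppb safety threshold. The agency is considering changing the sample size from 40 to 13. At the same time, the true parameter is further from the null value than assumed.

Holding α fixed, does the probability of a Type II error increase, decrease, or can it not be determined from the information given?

Cannot be determined from the information given.

The first change alone would make β increase; the second alone would make β decrease. Which effect dominates depends on the magnitudes, which are not given.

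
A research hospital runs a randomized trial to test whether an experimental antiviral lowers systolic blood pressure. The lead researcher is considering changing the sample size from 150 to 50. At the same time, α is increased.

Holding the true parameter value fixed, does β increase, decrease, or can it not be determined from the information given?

The first change alone would make β increase; the second alone would make β decrease. Which effect dominates depends on the magnitudes, which are not given.

Cannot be determined from the information given.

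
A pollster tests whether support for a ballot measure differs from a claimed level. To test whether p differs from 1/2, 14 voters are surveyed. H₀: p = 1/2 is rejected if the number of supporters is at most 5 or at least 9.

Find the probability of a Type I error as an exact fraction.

3473/8192

Under H₀, X ~ Binomial(14, 1/2); α is the probability of landing in either tail, P(X ≤ 5) + P(X ≥ 9).
Each tail has probability (1 + 14 + 91 + 364 + 1001 + 2002)/16384; doubling gives α = 6946/16384 = 3473/8192.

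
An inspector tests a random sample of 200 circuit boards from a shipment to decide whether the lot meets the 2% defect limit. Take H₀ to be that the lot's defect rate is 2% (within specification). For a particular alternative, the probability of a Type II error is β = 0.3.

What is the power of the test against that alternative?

Power = 1 − β = 1 − 0.3 = 0.7.

0.7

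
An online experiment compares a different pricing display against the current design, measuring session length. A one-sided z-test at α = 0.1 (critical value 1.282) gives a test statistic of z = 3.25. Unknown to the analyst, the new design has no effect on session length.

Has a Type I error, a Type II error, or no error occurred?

Type I error

The conventional null hypothesis is that the new design has no effect on session length.
Since z = 3.25 > z* = 1.282, H₀ is rejected.
H₀ is true (actually the new design has no effect on session length).
Rejecting a true H₀ is a Type I error.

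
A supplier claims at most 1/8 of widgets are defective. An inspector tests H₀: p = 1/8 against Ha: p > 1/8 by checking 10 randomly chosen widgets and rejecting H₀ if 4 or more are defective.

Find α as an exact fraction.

7372325/268435456

Under H₀, S ~ Binomial(10, 1/8); the Type I error rate is P(S ≥ 4).
Via the complement, α = 1 − Σ_{j=0}^{3} C(10,j)(1/8)^j(7/8)^{10-j} = 7372325/268435456.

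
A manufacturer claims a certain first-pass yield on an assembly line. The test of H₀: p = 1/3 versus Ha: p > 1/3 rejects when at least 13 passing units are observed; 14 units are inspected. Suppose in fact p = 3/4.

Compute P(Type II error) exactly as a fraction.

A Type II error is failing to reject when Ha holds: with p = 3/4, β = P(K ≤ 12).
Summing C(14,j)·(3/4)^j·(1/4)^{14-j} for j = 0..12 gives 241331965/268435456.

241331965/268435456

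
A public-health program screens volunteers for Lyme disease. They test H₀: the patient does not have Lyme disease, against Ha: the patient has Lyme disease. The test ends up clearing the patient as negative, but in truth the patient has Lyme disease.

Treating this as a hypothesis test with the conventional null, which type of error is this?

'Clearing the patient as negative' corresponds to failing to reject H₀.
H₀ was not rejected but H₀ is false — a Type II error (false negative).

Type II error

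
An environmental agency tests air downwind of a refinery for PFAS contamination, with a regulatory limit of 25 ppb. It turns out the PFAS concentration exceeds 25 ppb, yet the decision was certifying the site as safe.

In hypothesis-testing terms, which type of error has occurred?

The null hypothesis here is that the PFAS concentration is at or below 25 ppb (safe).
'Certifying the site as safe' corresponds to failing to reject H₀.
H₀ was not rejected but H₀ is false — a Type II error (false negative).

Type II error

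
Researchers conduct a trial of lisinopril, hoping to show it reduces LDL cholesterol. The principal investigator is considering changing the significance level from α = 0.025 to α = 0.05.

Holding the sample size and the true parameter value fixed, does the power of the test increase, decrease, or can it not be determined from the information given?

It increases.

Relaxing α lowers the evidence threshold; under Ha, outcomes that previously fell short now trigger rejection.
Since power = 1 − β and β decreases, power increases.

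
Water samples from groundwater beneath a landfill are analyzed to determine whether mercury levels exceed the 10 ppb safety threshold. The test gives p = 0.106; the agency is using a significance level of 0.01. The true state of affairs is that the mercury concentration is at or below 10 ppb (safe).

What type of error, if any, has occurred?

The conventional null hypothesis is that the mercury concentration is at or below 10 ppb (safe).
Since p = 0.106 ≥ α = 0.01, H₀ is not rejected.
H₀ is true (actually the mercury concentration is at or below 10 ppb (safe)).
The decision matches the true state — no error.

No error (correct decision).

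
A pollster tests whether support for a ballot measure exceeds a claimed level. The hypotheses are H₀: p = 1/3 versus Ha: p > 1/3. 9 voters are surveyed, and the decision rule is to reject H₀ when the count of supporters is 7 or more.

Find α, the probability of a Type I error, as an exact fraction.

Under H₀, K ~ Binomial(9, 1/3), and α = P(K ≥ 7).
Summing C(9,j)(1/3)^j(2/3)^{9−j} for j = 7,…,9 gives 163/19683.

163/19683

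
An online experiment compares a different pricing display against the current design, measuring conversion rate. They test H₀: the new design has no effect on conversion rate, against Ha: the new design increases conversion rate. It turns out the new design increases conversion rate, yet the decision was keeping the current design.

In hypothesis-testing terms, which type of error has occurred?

'Keeping the current design' corresponds to failing to reject H₀.
H₀ was not rejected but H₀ is false — a Type II error (false negative).

Type II error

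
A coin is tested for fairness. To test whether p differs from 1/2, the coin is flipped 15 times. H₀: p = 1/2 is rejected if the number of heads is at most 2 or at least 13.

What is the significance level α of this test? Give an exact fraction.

121/16384

Under H₀, K ~ Binomial(15, 1/2); α is the probability of landing in either tail, P(K ≤ 2) + P(K ≥ 13).
Each tail has probability (1 + 15 + 105)/32768; doubling gives α = 242/32768 = 121/16384.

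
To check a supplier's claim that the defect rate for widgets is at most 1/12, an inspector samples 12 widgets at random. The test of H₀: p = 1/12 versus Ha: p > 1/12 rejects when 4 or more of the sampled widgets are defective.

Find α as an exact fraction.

41104502839/2972033482752

α = P(reject H₀ | H₀ true) = P(Y ≥ 4 | p = 1/12), Y ~ Binomial(12, 1/12).
α = 1 − P(Y ≤ 3) = 1 − 2930928979913/2972033482752 = 41104502839/2972033482752.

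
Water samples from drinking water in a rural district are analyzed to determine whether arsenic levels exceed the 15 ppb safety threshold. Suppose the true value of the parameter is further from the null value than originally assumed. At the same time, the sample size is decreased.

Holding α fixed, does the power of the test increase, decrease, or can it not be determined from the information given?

The first change alone would make β decrease; the second alone would make β increase. Which effect dominates depends on the magnitudes, which are not given.
Since power = 1 − β, the effect on power is likewise indeterminate.

Cannot be determined from the information given.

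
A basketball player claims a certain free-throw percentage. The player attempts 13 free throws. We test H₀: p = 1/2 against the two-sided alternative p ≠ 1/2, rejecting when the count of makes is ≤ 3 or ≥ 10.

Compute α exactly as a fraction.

189/2048

Under H₀, S ~ Binomial(13, 1/2); α is the probability of landing in either tail, P(S ≤ 3) + P(S ≥ 10).
The two tails are symmetric, so α = 2·(1 + 13 + 78 + 286)/2^13 = 756/8192 = 189/2048.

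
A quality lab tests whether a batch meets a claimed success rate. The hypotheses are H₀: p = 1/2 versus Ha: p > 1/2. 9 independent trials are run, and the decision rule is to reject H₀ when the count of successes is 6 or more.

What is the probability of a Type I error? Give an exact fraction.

α = P(reject H₀ | H₀ true) = P(S ≥ 6 | p = 1/2), with S ~ Binomial(9, 1/2).
That's C(9,6) + C(9,7) + C(9,8) + C(9,9) over 2^9, i.e. (84 + 36 + 9 + 1)/512 = 130/512 = 65/256.

65/256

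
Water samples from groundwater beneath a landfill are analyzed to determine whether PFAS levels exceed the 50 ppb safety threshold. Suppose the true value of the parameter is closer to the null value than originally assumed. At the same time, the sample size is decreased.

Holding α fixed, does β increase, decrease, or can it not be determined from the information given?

When the true parameter is near the null value, the test has a harder time distinguishing Ha from H₀. Reducing n widens both sampling distributions, so the test has less ability to distinguish Ha from H₀. Both changes push β in the same direction.

It increases.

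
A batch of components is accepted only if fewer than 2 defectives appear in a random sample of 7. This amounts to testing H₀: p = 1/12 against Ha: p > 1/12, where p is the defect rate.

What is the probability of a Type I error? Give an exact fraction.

The significance level is the probability, assuming p = 1/12, of seeing 2 or more defectives in 7 draws.
Via the complement, α = 1 − Σ_{j=0}^{1} C(7,j)(1/12)^j(11/12)^{7-j} = 219095/1990656.

219095/1990656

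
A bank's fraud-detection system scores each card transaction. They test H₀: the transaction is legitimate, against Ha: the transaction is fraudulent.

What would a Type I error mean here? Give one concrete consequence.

A Type I error is rejecting H₀ when H₀ is true.
Here that means blocking the transaction and freezing the card when actually the transaction is legitimate.

A Type I error would mean concluding that the transaction is fraudulent when in fact the transaction is legitimate. Consequence: a legitimate purchase is declined and the customer's card is frozen.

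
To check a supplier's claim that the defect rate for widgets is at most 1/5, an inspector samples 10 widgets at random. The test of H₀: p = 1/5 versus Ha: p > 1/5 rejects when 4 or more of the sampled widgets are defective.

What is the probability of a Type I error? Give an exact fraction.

α = P(reject H₀ | H₀ true) = P(Y ≥ 4 | p = 1/5), Y ~ Binomial(10, 1/5).
Computing the lower-tail complement: 1 − 8585216/9765625 = 1180409/9765625.

1180409/9765625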